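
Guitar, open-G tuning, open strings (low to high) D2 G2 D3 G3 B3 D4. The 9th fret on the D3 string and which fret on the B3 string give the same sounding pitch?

D3 at fret 9 is D3 + 9 semitones = B3.
The open B3 string is 9 semitones above the open D3, so the same pitch on the B3 string lies at fret 9 − 9 = 0.

0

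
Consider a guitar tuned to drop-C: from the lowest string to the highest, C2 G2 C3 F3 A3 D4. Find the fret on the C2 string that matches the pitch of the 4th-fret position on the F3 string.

Fret 4 on F3 is MIDI 53 + 4 = 57 (A3). On the C2 string (open MIDI 36), that pitch is 57 − 36 = fret 21.

21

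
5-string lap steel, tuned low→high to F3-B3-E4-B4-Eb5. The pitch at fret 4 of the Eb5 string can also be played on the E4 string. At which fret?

Eb5 at fret 4 is Eb5 + 4 semitones = G5.
The open E4 string is 11 semitones below the open Eb5, so the same pitch on the E4 string lies at fret 4 + 11 = 15.

15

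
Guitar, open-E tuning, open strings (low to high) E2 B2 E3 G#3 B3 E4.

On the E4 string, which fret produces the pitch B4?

B4 is 7 semitones above the open E4 (E–F–F#–G–G#–A–A#–B), so it sits at fret 7.

7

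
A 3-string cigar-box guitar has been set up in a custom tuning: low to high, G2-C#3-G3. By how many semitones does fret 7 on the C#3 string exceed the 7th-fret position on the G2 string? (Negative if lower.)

C#3 at fret 7 → G#3 (MIDI 56); G2 at fret 7 → D3 (MIDI 50).
56 − 50 = 6, so the two pitches are 6 semitones apart.

6 semitones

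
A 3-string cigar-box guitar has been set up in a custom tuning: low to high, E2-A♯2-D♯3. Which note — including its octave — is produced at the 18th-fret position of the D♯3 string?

A4

Each fret is one semitone, so D♯3 + 18 = A4.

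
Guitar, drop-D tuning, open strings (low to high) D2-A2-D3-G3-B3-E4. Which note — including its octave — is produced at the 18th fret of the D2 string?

Each fret is one semitone, so D2 + 18 = G#3.
(Equivalently spelled Ab3.)

G#3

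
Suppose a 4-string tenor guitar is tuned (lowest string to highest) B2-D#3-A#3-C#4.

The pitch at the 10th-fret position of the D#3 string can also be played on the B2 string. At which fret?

14

Fret 10 on D#3 is MIDI 51 + 10 = 61 (C#4). On the B2 string (open MIDI 47), that pitch is 61 − 47 = fret 14.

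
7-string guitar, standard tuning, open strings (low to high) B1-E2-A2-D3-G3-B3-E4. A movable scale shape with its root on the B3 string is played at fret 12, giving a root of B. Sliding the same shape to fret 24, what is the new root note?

B

Moving from fret 12 to fret 24 shifts the root by 12 semitones.
B up 12 semitones is B.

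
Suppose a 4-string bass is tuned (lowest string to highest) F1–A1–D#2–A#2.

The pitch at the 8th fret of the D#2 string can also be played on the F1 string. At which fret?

18

Fret 8 on D#2 is MIDI 39 + 8 = 47 (B2). On the F1 string (open MIDI 29), that pitch is 47 − 29 = fret 18.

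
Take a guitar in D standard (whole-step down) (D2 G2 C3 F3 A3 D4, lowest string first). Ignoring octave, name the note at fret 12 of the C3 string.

The open C3 string plus 12 semitones: C–C#–D–D#–…–A#–B–C.

C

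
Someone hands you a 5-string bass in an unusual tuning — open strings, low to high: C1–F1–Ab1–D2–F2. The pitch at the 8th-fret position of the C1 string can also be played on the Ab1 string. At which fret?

Fret 8 on C1 is MIDI 24 + 8 = 32 (Ab1). On the Ab1 string (open MIDI 32), that pitch is 32 − 32 = fret 0.

0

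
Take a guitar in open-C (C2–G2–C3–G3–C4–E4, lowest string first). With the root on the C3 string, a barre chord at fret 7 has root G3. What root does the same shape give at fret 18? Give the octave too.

Moving from fret 7 to fret 18 shifts the root by 11 semitones.
G3 up 11 semitones is F♯4.

F♯4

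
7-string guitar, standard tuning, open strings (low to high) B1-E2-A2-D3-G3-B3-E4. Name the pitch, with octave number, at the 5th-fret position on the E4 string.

The open E4 string plus 5 semitones: E–F–F#–G–G#–A.
No B→C boundary is crossed, so the octave stays at 4.

A4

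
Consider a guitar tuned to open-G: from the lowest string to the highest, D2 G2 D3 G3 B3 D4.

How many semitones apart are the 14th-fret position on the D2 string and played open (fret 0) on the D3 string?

D2 at fret 14 → E3 (MIDI 52); D3 at fret 0 → D3 (MIDI 50).
52 − 50 = 2, so the two pitches are 2 semitones apart, with E3 the higher.

2 semitones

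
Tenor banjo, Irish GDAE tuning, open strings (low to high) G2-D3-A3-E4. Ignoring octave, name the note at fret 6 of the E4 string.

A♯

The open E4 string plus 6 semitones: E–F–F#–G–G#–A–A#.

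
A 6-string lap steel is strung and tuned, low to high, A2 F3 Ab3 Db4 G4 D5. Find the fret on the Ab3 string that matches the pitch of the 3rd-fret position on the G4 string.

14

Fret 3 on G4 is MIDI 67 + 3 = 70 (Bb4). On the Ab3 string (open MIDI 56), that pitch is 70 − 56 = fret 14.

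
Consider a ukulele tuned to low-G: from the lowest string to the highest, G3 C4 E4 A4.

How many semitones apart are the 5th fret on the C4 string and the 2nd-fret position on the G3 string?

C4 at fret 5 → F4 (MIDI 65); G3 at fret 2 → A3 (MIDI 57).
65 − 57 = 8, so the two pitches are 8 semitones apart, with F4 the higher.

8 semitones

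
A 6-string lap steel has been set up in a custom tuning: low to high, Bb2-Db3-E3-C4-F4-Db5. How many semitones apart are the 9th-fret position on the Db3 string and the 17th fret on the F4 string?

Db3 at fret 9 → Bb3 (MIDI 58); F4 at fret 17 → Bb5 (MIDI 82).
58 − 82 = -24, so the two pitches are 24 semitones apart, with Bb5 the higher.

24 semitones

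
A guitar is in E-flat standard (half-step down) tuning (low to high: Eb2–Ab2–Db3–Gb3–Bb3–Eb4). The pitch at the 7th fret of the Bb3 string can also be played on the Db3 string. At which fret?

Bb3 at fret 7 is Bb3 + 7 semitones = F4.
The open Db3 string is 9 semitones below the open Bb3, so the same pitch on the Db3 string lies at fret 7 + 9 = 16.

16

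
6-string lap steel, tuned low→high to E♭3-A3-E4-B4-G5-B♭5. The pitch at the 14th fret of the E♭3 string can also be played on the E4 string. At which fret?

E♭3 at fret 14 is E♭3 + 14 semitones = F4.
The open E4 string is 13 semitones above the open E♭3, so the same pitch on the E4 string lies at fret 14 − 13 = 1.

1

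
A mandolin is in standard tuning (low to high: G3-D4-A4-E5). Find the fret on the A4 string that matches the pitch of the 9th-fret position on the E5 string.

16

E5 at fret 9 is E5 + 9 semitones = C#6.
The open A4 string is 7 semitones below the open E5, so the same pitch on the A4 string lies at fret 9 + 7 = 16.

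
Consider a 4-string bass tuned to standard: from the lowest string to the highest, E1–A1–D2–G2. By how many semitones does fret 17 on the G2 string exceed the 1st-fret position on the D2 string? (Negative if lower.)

21 semitones

G2 at fret 17 → C4 (MIDI 60); D2 at fret 1 → D#2 (MIDI 39).
60 − 39 = 21, so the two pitches are 21 semitones apart.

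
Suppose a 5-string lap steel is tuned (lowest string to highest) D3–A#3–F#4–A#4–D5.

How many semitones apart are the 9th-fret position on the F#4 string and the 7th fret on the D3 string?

F#4 at fret 9 → D#5 (MIDI 75); D3 at fret 7 → A3 (MIDI 57).
75 − 57 = 18, so the two pitches are 18 semitones apart, with D#5 the higher.

18 semitones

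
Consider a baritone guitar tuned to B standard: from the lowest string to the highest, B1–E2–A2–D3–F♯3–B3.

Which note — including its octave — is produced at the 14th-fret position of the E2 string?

F♯3

Each fret is one semitone, so E2 + 14 = F♯3.
(Equivalently spelled G♭3.)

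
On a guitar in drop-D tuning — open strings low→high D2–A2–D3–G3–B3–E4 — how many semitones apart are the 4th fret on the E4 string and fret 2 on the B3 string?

7 semitones

E4 at fret 4 → G♯4 (MIDI 68); B3 at fret 2 → C♯4 (MIDI 61).
68 − 61 = 7, so the two pitches are 7 semitones apart, with G♯4 the higher.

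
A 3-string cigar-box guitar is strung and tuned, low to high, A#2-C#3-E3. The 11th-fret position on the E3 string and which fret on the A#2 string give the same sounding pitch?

17

E3 at fret 11 is E3 + 11 semitones = D#4.
The open A#2 string is 6 semitones below the open E3, so the same pitch on the A#2 string lies at fret 11 + 6 = 17.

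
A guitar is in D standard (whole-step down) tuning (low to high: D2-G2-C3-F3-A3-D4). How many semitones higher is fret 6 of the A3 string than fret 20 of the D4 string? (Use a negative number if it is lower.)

-19 semitones

A3 at fret 6 → D#4 (MIDI 63); D4 at fret 20 → A#5 (MIDI 82).
63 − 82 = -19, so the two pitches are 19 semitones apart.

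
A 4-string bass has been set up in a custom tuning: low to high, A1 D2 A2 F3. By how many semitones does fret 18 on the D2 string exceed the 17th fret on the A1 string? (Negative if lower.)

D2 at fret 18 → G♯3 (MIDI 56); A1 at fret 17 → D3 (MIDI 50).
56 − 50 = 6, so the two pitches are 6 semitones apart.

6 semitones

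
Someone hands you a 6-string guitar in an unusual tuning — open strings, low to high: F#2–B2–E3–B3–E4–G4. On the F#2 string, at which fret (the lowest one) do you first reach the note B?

From F#2, count semitones up the chromatic scale until reaching B: F#–G–G#–A–A#–B — 5 steps.

5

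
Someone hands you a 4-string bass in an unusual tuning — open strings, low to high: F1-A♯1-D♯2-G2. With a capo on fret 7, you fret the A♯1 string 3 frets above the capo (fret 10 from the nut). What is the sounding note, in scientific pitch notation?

G♯2

The capo raises the open A♯1 by 7 semitones to F2; fretting 3 more gives A♯1 + 7 + 3 = A♯1 + 10 semitones = G♯2.
(Also written A♭.)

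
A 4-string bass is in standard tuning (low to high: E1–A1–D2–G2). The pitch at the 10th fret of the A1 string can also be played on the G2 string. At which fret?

A1 at fret 10 is A1 + 10 semitones = G2.
The open G2 string is 10 semitones above the open A1, so the same pitch on the G2 string lies at fret 10 − 10 = 0.

0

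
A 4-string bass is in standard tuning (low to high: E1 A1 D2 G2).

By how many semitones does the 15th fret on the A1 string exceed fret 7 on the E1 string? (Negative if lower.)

13 semitones

A1 at fret 15 → C3 (MIDI 48); E1 at fret 7 → B1 (MIDI 35).
48 − 35 = 13, so the two pitches are 13 semitones apart.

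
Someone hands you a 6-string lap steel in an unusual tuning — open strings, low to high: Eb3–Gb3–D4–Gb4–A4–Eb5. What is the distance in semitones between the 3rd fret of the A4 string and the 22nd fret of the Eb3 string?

1 semitone

A4 at fret 3 → C5 (MIDI 72); Eb3 at fret 22 → Db5 (MIDI 73).
72 − 73 = -1, so the two pitches are 1 semitone apart, with Db5 the higher.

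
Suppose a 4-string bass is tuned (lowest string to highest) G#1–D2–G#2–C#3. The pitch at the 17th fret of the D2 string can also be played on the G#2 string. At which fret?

11

Fret 17 on D2 is MIDI 38 + 17 = 55 (G3). On the G#2 string (open MIDI 44), that pitch is 55 − 44 = fret 11.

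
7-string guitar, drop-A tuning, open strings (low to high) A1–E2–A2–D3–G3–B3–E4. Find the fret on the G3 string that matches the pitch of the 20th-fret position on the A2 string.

10

A2 at fret 20 is A2 + 20 semitones = F4.
The open G3 string is 10 semitones above the open A2, so the same pitch on the G3 string lies at fret 20 − 10 = 10.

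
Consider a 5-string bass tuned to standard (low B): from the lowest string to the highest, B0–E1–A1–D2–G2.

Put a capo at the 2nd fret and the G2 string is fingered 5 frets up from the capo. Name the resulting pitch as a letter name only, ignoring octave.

D

The capo raises the open G2 by 2 semitones to A2; fretting 5 more gives G2 + 2 + 5 = G2 + 7 semitones, landing on D.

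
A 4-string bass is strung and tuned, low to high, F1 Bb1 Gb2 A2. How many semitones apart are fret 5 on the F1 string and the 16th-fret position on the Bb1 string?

F1 at fret 5 → Bb1 (MIDI 34); Bb1 at fret 16 → D3 (MIDI 50).
34 − 50 = -16, so the two pitches are 16 semitones apart, with D3 the higher.

16 semitones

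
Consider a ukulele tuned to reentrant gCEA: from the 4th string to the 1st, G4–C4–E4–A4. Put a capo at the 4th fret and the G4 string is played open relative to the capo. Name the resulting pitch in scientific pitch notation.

B4

The capo raises the open G4 by 4 semitones to B4; fretting 0 more gives G4 + 4 + 0 = G4 + 4 semitones = B4.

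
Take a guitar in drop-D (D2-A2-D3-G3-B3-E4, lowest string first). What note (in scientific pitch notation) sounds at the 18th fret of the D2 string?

G#3

Each fret is one semitone, so D2 + 18 = G#3.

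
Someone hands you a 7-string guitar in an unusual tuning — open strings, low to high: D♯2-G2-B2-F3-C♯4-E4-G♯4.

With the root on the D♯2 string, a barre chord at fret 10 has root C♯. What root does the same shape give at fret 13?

E

Moving from fret 10 to fret 13 shifts the root by 3 semitones.
C♯ up 3 semitones is E.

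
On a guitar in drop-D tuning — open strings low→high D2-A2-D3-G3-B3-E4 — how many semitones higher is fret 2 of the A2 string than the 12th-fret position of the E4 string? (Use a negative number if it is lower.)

-29 semitones

A2 at fret 2 → B2 (MIDI 47); E4 at fret 12 → E5 (MIDI 76).
47 − 76 = -29, so the two pitches are 29 semitones apart.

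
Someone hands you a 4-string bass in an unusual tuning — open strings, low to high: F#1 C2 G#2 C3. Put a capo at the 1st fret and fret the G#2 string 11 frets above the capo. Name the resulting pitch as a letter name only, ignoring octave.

G#

The capo raises the open G#2 by 1 semitone to A2; fretting 11 more gives G#2 + 1 + 11 = G#2 + 12 semitones, landing on G#.
(Also written Ab.)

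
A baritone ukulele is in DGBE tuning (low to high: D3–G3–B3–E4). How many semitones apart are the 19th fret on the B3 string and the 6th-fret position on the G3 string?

B3 at fret 19 → F#5 (MIDI 78); G3 at fret 6 → C#4 (MIDI 61).
78 − 61 = 17, so the two pitches are 17 semitones apart, with F#5 the higher.

17 semitones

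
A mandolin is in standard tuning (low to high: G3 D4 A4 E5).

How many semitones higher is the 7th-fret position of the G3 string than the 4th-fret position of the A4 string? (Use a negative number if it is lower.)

-11 semitones

G3 at fret 7 → D4 (MIDI 62); A4 at fret 4 → C#5 (MIDI 73).
62 − 73 = -11, so the two pitches are 11 semitones apart.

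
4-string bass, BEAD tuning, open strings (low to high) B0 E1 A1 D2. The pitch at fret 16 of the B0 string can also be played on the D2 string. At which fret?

B0 at fret 16 is B0 + 16 semitones = D♯2.
The open D2 string is 15 semitones above the open B0, so the same pitch on the D2 string lies at fret 16 − 15 = 1.

1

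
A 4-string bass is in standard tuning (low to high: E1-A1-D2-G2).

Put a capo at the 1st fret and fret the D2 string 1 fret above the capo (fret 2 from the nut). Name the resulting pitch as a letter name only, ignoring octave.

E

The capo raises the open D2 by 1 semitone to D#2; fretting 1 more gives D2 + 1 + 1 = D2 + 2 semitones, landing on E.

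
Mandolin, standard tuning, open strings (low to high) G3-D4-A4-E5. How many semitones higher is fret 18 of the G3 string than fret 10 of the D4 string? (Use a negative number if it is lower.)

G3 at fret 18 → C♯5 (MIDI 73); D4 at fret 10 → C5 (MIDI 72).
73 − 72 = 1, so the two pitches are 1 semitone apart.

1 semitone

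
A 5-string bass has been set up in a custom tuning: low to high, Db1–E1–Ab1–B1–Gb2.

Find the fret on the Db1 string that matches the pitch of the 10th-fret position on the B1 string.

20

B1 at fret 10 is B1 + 10 semitones = A2.
The open Db1 string is 10 semitones below the open B1, so the same pitch on the Db1 string lies at fret 10 + 10 = 20.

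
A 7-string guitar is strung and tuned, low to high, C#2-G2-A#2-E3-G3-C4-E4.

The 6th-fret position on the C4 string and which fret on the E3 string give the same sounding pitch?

14

Fret 6 on C4 is MIDI 60 + 6 = 66 (F#4). On the E3 string (open MIDI 52), that pitch is 66 − 52 = fret 14.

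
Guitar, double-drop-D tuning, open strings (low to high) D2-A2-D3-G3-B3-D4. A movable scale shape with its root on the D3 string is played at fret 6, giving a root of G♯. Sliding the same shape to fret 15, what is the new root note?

Moving from fret 6 to fret 15 shifts the root by 9 semitones.
G♯ up 9 semitones is F.

F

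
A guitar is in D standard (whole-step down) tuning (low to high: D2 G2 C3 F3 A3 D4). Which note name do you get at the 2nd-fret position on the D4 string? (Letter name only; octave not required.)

D4 is MIDI 62. Adding 2 gives 64; 64 mod 12 = 4, i.e. E.

E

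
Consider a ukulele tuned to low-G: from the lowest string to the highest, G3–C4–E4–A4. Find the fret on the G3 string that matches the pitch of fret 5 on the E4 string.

E4 at fret 5 is E4 + 5 semitones = A4.
The open G3 string is 9 semitones below the open E4, so the same pitch on the G3 string lies at fret 5 + 9 = 14.

14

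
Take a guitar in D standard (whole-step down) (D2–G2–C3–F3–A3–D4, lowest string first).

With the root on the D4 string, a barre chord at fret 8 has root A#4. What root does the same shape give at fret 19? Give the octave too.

Moving from fret 8 to fret 19 shifts the root by 11 semitones.
A#4 up 11 semitones is A5.

A5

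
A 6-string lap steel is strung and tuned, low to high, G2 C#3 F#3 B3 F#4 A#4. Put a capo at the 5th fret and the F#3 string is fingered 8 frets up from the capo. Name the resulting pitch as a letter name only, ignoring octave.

The capo raises the open F#3 by 5 semitones to B3; fretting 8 more gives F#3 + 5 + 8 = F#3 + 13 semitones, landing on G.

G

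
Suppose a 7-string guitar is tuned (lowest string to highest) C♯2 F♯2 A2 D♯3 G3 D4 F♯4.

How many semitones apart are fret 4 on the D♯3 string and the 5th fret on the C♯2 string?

13 semitones

D♯3 at fret 4 → G3 (MIDI 55); C♯2 at fret 5 → F♯2 (MIDI 42).
55 − 42 = 13, so the two pitches are 13 semitones apart, with G3 the higher.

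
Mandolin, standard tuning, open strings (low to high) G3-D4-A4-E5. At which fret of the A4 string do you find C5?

3

C5 is 3 semitones above the open A4 (A–A#–B–C), so it sits at fret 3.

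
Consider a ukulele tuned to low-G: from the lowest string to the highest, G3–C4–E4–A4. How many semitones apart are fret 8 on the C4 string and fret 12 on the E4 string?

C4 at fret 8 → G♯4 (MIDI 68); E4 at fret 12 → E5 (MIDI 76).
68 − 76 = -8, so the two pitches are 8 semitones apart, with E5 the higher.

8 semitones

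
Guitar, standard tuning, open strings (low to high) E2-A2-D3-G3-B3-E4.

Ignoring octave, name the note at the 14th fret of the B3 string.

C#

B3 is MIDI 59. Adding 14 gives 73; 73 mod 12 = 1, i.e. C#.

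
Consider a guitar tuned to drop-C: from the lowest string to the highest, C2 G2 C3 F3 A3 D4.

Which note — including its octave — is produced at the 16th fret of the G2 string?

B3

G2 is MIDI 43. Adding 16 gives 59, which is B3.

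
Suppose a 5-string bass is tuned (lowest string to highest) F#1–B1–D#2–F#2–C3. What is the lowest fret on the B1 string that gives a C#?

From B1, count semitones up the chromatic scale until reaching C#: B–C–C# — 2 steps.

2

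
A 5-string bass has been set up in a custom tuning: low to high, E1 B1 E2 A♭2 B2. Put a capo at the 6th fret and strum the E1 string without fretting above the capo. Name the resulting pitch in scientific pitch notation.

B♭1

The capo raises the open E1 by 6 semitones to B♭1; fretting 0 more gives E1 + 6 + 0 = E1 + 6 semitones = B♭1.
(Also written A♯.)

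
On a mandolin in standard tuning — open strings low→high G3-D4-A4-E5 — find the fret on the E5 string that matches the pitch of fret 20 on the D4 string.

Fret 20 on D4 is MIDI 62 + 20 = 82 (A#5). On the E5 string (open MIDI 76), that pitch is 82 − 76 = fret 6.

6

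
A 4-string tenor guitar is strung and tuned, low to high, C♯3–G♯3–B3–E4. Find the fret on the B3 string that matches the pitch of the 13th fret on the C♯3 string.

C♯3 at fret 13 is C♯3 + 13 semitones = D4.
The open B3 string is 10 semitones above the open C♯3, so the same pitch on the B3 string lies at fret 13 − 10 = 3.

3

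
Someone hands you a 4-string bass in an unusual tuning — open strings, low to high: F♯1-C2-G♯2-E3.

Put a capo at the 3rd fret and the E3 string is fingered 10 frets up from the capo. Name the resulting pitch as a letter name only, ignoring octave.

F

The capo raises the open E3 by 3 semitones to G3; fretting 10 more gives E3 + 3 + 10 = E3 + 13 semitones, landing on F.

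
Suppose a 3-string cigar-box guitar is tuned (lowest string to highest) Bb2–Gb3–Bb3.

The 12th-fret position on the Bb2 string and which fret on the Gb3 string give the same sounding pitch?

Bb2 at fret 12 is Bb2 + 12 semitones = Bb3.
The open Gb3 string is 8 semitones above the open Bb2, so the same pitch on the Gb3 string lies at fret 12 − 8 = 4.

4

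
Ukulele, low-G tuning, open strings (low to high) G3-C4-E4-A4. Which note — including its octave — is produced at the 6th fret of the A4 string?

D#5

A4 is MIDI 69. Adding 6 gives 75, which is D#5.
(Equivalently spelled Eb5.)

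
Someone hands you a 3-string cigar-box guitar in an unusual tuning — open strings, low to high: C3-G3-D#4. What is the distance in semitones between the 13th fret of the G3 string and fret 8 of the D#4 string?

3 semitones

G3 at fret 13 → G#4 (MIDI 68); D#4 at fret 8 → B4 (MIDI 71).
68 − 71 = -3, so the two pitches are 3 semitones apart, with B4 the higher.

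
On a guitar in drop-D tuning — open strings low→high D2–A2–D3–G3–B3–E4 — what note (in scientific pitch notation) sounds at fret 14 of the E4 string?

The open E4 string plus 14 semitones: E–F–F#–G–…–E–F–F#.
The walk passes from B into C once, so the octave number goes from 4 to 5.
(Equivalently spelled G♭5.)

F♯5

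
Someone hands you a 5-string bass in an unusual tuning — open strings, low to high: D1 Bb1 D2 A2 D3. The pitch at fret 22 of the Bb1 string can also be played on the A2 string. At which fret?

11

Bb1 at fret 22 is Bb1 + 22 semitones = Ab3.
The open A2 string is 11 semitones above the open Bb1, so the same pitch on the A2 string lies at fret 22 − 11 = 11.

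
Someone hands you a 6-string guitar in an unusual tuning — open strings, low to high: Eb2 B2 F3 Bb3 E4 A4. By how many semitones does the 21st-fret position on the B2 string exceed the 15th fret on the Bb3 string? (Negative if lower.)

-5 semitones

B2 at fret 21 → Ab4 (MIDI 68); Bb3 at fret 15 → Db5 (MIDI 73).
68 − 73 = -5, so the two pitches are 5 semitones apart.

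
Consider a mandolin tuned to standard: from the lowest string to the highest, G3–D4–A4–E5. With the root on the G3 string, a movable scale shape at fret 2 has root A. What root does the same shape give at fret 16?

Moving from fret 2 to fret 16 shifts the root by 14 semitones.
A up 14 semitones is B.

B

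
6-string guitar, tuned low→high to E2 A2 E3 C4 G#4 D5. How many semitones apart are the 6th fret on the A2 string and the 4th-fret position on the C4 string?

13 semitones

A2 at fret 6 → D#3 (MIDI 51); C4 at fret 4 → E4 (MIDI 64).
51 − 64 = -13, so the two pitches are 13 semitones apart, with E4 the higher.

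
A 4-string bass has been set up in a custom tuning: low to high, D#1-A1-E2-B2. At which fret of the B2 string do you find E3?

5

E3 is 5 semitones above the open B2 (B–C–C#–D–D#–E), so it sits at fret 5.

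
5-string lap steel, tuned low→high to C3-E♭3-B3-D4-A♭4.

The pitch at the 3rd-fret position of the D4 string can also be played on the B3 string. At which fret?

6

D4 at fret 3 is D4 + 3 semitones = F4.
The open B3 string is 3 semitones below the open D4, so the same pitch on the B3 string lies at fret 3 + 3 = 6.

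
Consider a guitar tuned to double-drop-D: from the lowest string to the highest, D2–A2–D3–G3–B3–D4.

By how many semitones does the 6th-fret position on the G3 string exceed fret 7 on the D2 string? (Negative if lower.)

16 semitones

G3 at fret 6 → C♯4 (MIDI 61); D2 at fret 7 → A2 (MIDI 45).
61 − 45 = 16, so the two pitches are 16 semitones apart.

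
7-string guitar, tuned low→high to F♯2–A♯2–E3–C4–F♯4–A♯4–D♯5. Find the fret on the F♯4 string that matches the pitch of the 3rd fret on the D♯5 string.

12

D♯5 at fret 3 is D♯5 + 3 semitones = F♯5.
The open F♯4 string is 9 semitones below the open D♯5, so the same pitch on the F♯4 string lies at fret 3 + 9 = 12.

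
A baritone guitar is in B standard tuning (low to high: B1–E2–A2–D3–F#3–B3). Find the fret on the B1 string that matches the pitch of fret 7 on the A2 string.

A2 at fret 7 is A2 + 7 semitones = E3.
The open B1 string is 10 semitones below the open A2, so the same pitch on the B1 string lies at fret 7 + 10 = 17.

17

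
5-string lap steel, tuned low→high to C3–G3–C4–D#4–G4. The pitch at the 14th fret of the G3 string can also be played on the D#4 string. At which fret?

6

G3 at fret 14 is G3 + 14 semitones = A4.
The open D#4 string is 8 semitones above the open G3, so the same pitch on the D#4 string lies at fret 14 − 8 = 6.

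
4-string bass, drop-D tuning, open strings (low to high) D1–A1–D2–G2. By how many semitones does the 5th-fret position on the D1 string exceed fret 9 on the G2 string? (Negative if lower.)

D1 at fret 5 → G1 (MIDI 31); G2 at fret 9 → E3 (MIDI 52).
31 − 52 = -21, so the two pitches are 21 semitones apart.

-21 semitones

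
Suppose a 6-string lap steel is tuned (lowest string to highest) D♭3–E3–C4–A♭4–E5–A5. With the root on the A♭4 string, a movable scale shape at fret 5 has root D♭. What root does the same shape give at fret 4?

Moving from fret 5 to fret 4 shifts the root by -1 semitone.
D♭ down 1 semitone is C.

C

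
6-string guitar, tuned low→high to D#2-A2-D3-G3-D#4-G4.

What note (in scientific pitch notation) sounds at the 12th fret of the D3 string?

Each fret is one semitone, so D3 + 12 = D4.

D4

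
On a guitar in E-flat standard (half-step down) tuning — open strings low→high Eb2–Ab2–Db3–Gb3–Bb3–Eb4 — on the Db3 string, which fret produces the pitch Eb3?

Eb3 is 2 semitones above the open Db3 (Db–D–Eb), so it sits at fret 2.

2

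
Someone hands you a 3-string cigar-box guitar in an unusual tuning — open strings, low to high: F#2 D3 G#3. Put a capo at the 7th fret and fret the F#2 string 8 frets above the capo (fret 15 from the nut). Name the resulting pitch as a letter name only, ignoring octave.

A

The capo raises the open F#2 by 7 semitones to C#3; fretting 8 more gives F#2 + 7 + 8 = F#2 + 15 semitones, landing on A.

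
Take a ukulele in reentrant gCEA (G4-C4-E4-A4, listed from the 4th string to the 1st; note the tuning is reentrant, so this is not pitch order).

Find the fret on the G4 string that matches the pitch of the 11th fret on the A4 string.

A4 at fret 11 is A4 + 11 semitones = G#5.
The open G4 string is 2 semitones below the open A4, so the same pitch on the G4 string lies at fret 11 + 2 = 13.

13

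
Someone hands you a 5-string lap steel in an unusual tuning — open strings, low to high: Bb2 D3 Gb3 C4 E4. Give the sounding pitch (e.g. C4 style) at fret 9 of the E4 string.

Each fret is one semitone, so E4 + 9 = Db5.

Db5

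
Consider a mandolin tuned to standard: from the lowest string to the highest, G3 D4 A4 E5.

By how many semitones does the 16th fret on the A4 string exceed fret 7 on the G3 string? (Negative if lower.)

A4 at fret 16 → C♯6 (MIDI 85); G3 at fret 7 → D4 (MIDI 62).
85 − 62 = 23, so the two pitches are 23 semitones apart.

23 semitones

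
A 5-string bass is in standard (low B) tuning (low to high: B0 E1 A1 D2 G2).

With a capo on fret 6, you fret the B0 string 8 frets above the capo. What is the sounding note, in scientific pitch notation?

The capo raises the open B0 by 6 semitones to F1; fretting 8 more gives B0 + 6 + 8 = B0 + 14 semitones = C#2.

C#2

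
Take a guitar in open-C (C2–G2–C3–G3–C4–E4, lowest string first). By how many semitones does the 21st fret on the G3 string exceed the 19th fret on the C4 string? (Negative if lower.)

-3 semitones

G3 at fret 21 → E5 (MIDI 76); C4 at fret 19 → G5 (MIDI 79).
76 − 79 = -3, so the two pitches are 3 semitones apart.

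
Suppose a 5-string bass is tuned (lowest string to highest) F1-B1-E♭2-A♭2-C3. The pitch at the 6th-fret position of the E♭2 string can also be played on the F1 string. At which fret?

16

Fret 6 on E♭2 is MIDI 39 + 6 = 45 (A2). On the F1 string (open MIDI 29), that pitch is 45 − 29 = fret 16.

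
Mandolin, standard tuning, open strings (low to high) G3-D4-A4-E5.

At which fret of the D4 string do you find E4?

2

E4 is 2 semitones above the open D4 (D–D#–E), so it sits at fret 2.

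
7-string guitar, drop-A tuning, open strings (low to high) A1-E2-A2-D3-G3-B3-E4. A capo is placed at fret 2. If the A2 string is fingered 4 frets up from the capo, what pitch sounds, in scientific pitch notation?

The capo raises the open A2 by 2 semitones to B2; fretting 4 more gives A2 + 2 + 4 = A2 + 6 semitones = D♯3.

D♯3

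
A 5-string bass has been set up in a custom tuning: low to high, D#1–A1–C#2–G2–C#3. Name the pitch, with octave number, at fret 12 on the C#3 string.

C#4

Each fret is one semitone, so C#3 + 12 = C#4.
(Equivalently spelled Db4.)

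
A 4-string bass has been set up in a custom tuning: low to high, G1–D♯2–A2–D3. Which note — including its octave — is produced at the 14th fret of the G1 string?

The open G1 string plus 14 semitones: G–G#–A–A#–…–G–G#–A.
The walk passes from B into C once, so the octave number goes from 1 to 2.

A2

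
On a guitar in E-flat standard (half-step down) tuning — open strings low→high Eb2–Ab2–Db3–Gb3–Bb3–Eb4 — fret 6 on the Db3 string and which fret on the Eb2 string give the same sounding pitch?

16

Db3 at fret 6 is Db3 + 6 semitones = G3.
The open Eb2 string is 10 semitones below the open Db3, so the same pitch on the Eb2 string lies at fret 6 + 10 = 16.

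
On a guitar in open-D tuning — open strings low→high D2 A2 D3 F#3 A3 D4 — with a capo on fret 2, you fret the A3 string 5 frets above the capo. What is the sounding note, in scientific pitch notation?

The capo raises the open A3 by 2 semitones to B3; fretting 5 more gives A3 + 2 + 5 = A3 + 7 semitones = E4.

E4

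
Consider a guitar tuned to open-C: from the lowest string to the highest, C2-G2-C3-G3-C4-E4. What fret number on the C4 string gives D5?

D5 is 14 semitones above the open C4 (C–C#–D–D#–…–C–C#–D), so it sits at fret 14.

14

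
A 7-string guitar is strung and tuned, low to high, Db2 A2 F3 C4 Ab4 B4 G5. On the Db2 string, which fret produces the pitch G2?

G2 is 6 semitones above the open Db2 (Db–D–Eb–E–F–Gb–G), so it sits at fret 6.

6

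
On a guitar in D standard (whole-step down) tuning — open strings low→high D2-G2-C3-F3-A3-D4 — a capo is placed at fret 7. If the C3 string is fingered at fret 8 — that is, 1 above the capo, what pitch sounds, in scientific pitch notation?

G#3

The capo raises the open C3 by 7 semitones to G3; fretting 1 more gives C3 + 7 + 1 = C3 + 8 semitones = G#3.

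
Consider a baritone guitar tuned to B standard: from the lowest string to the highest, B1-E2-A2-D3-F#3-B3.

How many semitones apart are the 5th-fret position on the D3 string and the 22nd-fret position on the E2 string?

D3 at fret 5 → G3 (MIDI 55); E2 at fret 22 → D4 (MIDI 62).
55 − 62 = -7, so the two pitches are 7 semitones apart, with D4 the higher.

7 semitones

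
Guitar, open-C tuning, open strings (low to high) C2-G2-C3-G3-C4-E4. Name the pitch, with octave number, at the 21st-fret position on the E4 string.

The open E4 string plus 21 semitones: E–F–F#–G–…–B–C–C#.
The walk passes from B into C 2 times, so the octave number goes from 4 to 6.

C#6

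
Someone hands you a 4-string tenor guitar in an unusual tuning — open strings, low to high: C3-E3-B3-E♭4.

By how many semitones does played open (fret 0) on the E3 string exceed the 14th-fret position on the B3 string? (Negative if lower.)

-21 semitones

E3 at fret 0 → E3 (MIDI 52); B3 at fret 14 → D♭5 (MIDI 73).
52 − 73 = -21, so the two pitches are 21 semitones apart.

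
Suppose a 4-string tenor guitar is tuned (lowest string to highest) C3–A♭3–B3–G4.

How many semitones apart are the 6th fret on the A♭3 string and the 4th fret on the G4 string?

A♭3 at fret 6 → D4 (MIDI 62); G4 at fret 4 → B4 (MIDI 71).
62 − 71 = -9, so the two pitches are 9 semitones apart, with B4 the higher.

9 semitones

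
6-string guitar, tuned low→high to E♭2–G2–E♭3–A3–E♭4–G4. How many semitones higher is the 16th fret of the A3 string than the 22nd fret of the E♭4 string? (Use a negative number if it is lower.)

A3 at fret 16 → D♭5 (MIDI 73); E♭4 at fret 22 → D♭6 (MIDI 85).
73 − 85 = -12, so the two pitches are 12 semitones apart.

-12 semitones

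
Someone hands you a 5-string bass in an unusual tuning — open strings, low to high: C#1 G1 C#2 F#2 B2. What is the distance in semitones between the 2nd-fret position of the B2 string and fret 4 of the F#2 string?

B2 at fret 2 → C#3 (MIDI 49); F#2 at fret 4 → A#2 (MIDI 46).
49 − 46 = 3, so the two pitches are 3 semitones apart, with C#3 the higher.

3 semitones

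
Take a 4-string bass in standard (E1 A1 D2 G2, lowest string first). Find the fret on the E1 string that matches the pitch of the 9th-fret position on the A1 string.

Fret 9 on A1 is MIDI 33 + 9 = 42 (F♯2). On the E1 string (open MIDI 28), that pitch is 42 − 28 = fret 14.

14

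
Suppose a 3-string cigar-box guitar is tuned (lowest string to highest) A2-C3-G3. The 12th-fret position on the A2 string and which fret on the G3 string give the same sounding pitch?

2

A2 at fret 12 is A2 + 12 semitones = A3.
The open G3 string is 10 semitones above the open A2, so the same pitch on the G3 string lies at fret 12 − 10 = 2.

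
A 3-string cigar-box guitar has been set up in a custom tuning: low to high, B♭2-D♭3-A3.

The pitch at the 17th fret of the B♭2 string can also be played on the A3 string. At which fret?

Fret 17 on B♭2 is MIDI 46 + 17 = 63 (E♭4). On the A3 string (open MIDI 57), that pitch is 63 − 57 = fret 6.

6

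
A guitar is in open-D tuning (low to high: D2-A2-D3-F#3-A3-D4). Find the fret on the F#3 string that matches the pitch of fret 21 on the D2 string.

Fret 21 on D2 is MIDI 38 + 21 = 59 (B3). On the F#3 string (open MIDI 54), that pitch is 59 − 54 = fret 5.

5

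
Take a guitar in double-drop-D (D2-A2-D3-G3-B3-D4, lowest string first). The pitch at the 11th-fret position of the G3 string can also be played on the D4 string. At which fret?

4

Fret 11 on G3 is MIDI 55 + 11 = 66 (F#4). On the D4 string (open MIDI 62), that pitch is 66 − 62 = fret 4.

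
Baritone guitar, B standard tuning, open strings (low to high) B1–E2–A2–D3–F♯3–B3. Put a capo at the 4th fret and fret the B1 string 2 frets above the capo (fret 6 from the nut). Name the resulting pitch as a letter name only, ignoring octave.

F

The capo raises the open B1 by 4 semitones to D♯2; fretting 2 more gives B1 + 4 + 2 = B1 + 6 semitones, landing on F.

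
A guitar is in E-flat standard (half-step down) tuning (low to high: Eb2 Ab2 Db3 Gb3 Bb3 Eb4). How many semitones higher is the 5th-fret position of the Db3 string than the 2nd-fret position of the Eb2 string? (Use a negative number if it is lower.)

13 semitones

Db3 at fret 5 → Gb3 (MIDI 54); Eb2 at fret 2 → F2 (MIDI 41).
54 − 41 = 13, so the two pitches are 13 semitones apart.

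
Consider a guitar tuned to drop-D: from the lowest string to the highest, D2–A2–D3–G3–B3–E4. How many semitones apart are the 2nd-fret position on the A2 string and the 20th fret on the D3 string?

A2 at fret 2 → B2 (MIDI 47); D3 at fret 20 → A#4 (MIDI 70).
47 − 70 = -23, so the two pitches are 23 semitones apart, with A#4 the higher.

23 semitones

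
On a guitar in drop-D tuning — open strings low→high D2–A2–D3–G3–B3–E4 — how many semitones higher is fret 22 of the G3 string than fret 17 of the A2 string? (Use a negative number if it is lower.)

G3 at fret 22 → F5 (MIDI 77); A2 at fret 17 → D4 (MIDI 62).
77 − 62 = 15, so the two pitches are 15 semitones apart.

15 semitones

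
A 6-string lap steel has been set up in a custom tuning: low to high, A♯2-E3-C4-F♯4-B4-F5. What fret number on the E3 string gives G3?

G3 is 3 semitones above the open E3 (E–F–F#–G), so it sits at fret 3.

3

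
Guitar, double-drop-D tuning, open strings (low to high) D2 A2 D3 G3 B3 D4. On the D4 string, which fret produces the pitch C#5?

11

C#5 is 11 semitones above the open D4 (D–D#–E–F–…–B–C–C#), so it sits at fret 11.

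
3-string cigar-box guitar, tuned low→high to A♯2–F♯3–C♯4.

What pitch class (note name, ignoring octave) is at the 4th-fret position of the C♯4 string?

F

Each fret is one semitone, so C♯4 + 4 = F.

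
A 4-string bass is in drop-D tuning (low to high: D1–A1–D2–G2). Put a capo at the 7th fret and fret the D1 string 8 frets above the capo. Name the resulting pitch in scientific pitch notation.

F2

The capo raises the open D1 by 7 semitones to A1; fretting 8 more gives D1 + 7 + 8 = D1 + 15 semitones = F2.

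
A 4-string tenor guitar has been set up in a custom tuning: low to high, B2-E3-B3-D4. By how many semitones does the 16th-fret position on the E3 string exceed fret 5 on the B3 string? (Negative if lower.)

E3 at fret 16 → A♭4 (MIDI 68); B3 at fret 5 → E4 (MIDI 64).
68 − 64 = 4, so the two pitches are 4 semitones apart.

4 semitones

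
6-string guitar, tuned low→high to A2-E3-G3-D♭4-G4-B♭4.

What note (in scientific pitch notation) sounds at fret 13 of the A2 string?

B♭3

A2 is MIDI 45. Adding 13 gives 58, which is B♭3.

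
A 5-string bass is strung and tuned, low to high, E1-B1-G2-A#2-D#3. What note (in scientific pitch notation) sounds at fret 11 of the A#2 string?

A#2 is MIDI 46. Adding 11 gives 57, which is A3.

A3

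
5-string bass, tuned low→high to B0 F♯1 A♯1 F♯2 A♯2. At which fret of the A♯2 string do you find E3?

6

E3 is 6 semitones above the open A♯2 (A#–B–C–C#–D–D#–E), so it sits at fret 6.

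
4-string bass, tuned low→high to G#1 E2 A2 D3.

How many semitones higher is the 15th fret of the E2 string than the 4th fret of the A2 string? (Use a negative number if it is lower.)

6 semitones

E2 at fret 15 → G3 (MIDI 55); A2 at fret 4 → C#3 (MIDI 49).
55 − 49 = 6, so the two pitches are 6 semitones apart.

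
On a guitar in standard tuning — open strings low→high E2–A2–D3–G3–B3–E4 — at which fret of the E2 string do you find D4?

D4 is 22 semitones above the open E2 (E–F–F#–G–…–C–C#–D), so it sits at fret 22.

22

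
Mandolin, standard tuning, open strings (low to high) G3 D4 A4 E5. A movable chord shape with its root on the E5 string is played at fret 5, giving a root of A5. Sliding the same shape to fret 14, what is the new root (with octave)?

Moving from fret 5 to fret 14 shifts the root by 9 semitones.
A5 up 9 semitones is F♯6.

F♯6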